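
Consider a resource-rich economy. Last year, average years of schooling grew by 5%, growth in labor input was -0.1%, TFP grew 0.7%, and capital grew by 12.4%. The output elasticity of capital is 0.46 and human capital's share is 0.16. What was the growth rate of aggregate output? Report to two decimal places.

Labor's share = 1 − 0.46 − 0.16 = 0.38.
Capital: 0.46 × 12.4 = 5.704 pp.
Average years of schooling: 0.16 × 5 = 0.8 pp.
Labor input: 0.38 × (-0.1) = -0.038 pp.
Output growth = 0.7 + 6.466 = 7.166%.

7.17%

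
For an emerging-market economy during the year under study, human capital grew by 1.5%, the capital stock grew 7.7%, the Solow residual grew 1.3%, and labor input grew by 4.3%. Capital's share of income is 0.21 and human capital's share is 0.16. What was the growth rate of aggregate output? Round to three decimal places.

Aggregate output growth was 5.866%.

Labor's share = 1 − 0.21 − 0.16 = 0.63.
The capital stock: 0.21 × 7.7 = 1.617 pp.
Human capital: 0.16 × 1.5 = 0.24 pp.
Labor input: 0.63 × 4.3 = 2.709 pp.
Output growth = 1.3 + 4.566 = 5.866%.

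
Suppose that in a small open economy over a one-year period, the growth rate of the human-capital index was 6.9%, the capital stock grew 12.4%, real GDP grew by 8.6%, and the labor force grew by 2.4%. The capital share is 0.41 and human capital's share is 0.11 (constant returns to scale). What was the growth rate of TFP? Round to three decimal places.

1.605%

Labor's share = 1 − 0.41 − 0.11 = 0.48.
The capital stock: 0.41 × 12.4 = 5.084 pp.
The human-capital index: 0.11 × 6.9 = 0.759 pp.
The labor force: 0.48 × 2.4 = 1.152 pp.
TFP growth = 8.6 − 6.995 = 1.605%.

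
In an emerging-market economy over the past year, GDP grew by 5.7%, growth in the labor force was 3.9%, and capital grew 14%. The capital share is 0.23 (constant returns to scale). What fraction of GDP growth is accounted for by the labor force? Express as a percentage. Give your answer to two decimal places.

52.68%

Labor's share = 1 − 0.23 = 0.77.
The labor force contributed 0.77 × 3.9 = 3.003 pp.
Share of growth = 3.003 / 5.7 × 100 = 52.6842%.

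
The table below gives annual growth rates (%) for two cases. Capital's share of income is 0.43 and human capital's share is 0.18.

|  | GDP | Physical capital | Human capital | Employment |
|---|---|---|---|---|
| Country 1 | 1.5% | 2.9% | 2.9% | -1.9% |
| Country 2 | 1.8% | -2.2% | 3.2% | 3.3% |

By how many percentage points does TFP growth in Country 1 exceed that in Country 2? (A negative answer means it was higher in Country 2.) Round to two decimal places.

-0.41 percentage points

Labor's share = 1 − 0.43 − 0.18 = 0.39.
Country 1: TFP = 1.5 − 1.247 − 0.522 + 0.741 = 0.472%.
Country 2: TFP = 1.8 + 0.946 − 0.576 − 1.287 = 0.883%.
Difference = 0.472 − (0.883) = -0.411 pp.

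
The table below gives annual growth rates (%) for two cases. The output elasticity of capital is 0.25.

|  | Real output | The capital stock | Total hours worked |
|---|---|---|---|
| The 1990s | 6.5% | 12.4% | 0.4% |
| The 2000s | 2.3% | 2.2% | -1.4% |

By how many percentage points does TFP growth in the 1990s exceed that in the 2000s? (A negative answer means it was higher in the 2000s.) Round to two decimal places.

0.30 percentage points

Labor's share = 1 − 0.25 = 0.75.
The 1990s: TFP = 6.5 − 3.1 − 0.3 = 3.1%.
The 2000s: TFP = 2.3 − 0.55 + 1.05 = 2.8%.
Difference = 3.1 − (2.8) = 0.3 pp.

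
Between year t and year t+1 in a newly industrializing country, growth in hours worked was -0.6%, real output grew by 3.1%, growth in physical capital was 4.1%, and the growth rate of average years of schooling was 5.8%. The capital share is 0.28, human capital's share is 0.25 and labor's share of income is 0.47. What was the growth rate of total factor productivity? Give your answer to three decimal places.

Labor's share = 1 − 0.28 − 0.25 = 0.47.
Physical capital: 0.28 × 4.1 = 1.148 pp.
Average years of schooling: 0.25 × 5.8 = 1.45 pp.
Hours worked: 0.47 × (-0.6) = -0.282 pp.
TFP growth = 3.1 − 2.316 = 0.784%.

0.784%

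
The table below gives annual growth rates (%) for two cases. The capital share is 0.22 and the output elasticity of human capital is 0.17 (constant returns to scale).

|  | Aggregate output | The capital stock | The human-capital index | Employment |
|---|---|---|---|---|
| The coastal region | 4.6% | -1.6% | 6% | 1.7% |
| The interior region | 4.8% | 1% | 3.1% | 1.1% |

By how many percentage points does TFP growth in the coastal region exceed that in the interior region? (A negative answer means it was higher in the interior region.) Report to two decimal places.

Labor's share = 1 − 0.22 − 0.17 = 0.61.
The coastal region: TFP = 4.6 + 0.352 − 1.02 − 1.037 = 2.895%.
The interior region: TFP = 4.8 − 0.22 − 0.527 − 0.671 = 3.382%.
Difference = 2.895 − (3.382) = -0.487 pp.

-0.49 percentage points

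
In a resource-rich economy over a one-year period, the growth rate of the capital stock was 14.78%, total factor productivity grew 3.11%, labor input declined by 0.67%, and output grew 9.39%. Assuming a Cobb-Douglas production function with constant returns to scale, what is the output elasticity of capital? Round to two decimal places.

gY = gA + α·gK + (1−α)·gL, so gY − gA − gL = α(gK − gL).
9.39 − 3.11 + 0.67 = α × (14.78 − (-0.67)).
6.95 = 15.45 α, so α = 0.4498.

The output elasticity of capital is 0.45.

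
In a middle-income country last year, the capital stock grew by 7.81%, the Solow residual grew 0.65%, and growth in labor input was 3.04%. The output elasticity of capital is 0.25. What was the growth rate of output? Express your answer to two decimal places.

Output growth was 4.88%.

Labor's share = 1 − 0.25 = 0.75.
The capital stock: 0.25 × 7.81 = 1.9525 pp.
Labor input: 0.75 × 3.04 = 2.28 pp.
Output growth = 0.65 + 4.2325 = 4.8825%.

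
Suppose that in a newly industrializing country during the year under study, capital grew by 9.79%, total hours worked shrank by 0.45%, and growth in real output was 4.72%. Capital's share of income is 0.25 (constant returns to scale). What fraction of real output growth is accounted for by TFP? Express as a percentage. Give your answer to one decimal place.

Labor's share = 1 − 0.25 = 0.75.
Capital: 0.25 × 9.79 = 2.4475 pp.
Total hours worked: 0.75 × (-0.45) = -0.3375 pp.
TFP growth = 4.72 − 2.11 = 2.61%.
TFP share of growth = 2.61 / 4.72 × 100 = 55.297%.

55.3%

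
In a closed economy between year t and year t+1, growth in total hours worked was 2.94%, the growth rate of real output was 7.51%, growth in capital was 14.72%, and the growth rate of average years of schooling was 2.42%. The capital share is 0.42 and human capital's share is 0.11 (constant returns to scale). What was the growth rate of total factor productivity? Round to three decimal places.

Labor's share = 1 − 0.42 − 0.11 = 0.47.
Capital: 0.42 × 14.72 = 6.1824 pp.
Average years of schooling: 0.11 × 2.42 = 0.2662 pp.
Total hours worked: 0.47 × 2.94 = 1.3818 pp.
TFP growth = 7.51 − 7.8304 = -0.3204%.

-0.320%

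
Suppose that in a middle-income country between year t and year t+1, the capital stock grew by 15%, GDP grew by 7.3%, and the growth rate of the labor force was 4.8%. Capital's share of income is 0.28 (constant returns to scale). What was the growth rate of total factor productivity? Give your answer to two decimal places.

-0.36%

Labor's share = 1 − 0.28 = 0.72.
The capital stock: 0.28 × 15 = 4.2 pp.
The labor force: 0.72 × 4.8 = 3.456 pp.
TFP growth = 7.3 − 7.656 = -0.356%.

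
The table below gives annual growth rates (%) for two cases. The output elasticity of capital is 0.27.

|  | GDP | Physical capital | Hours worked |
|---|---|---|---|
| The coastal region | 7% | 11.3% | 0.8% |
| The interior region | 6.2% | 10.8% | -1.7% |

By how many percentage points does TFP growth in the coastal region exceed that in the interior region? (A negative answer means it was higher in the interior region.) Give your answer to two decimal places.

-1.16 percentage points

Labor's share = 1 − 0.27 = 0.73.
The coastal region: TFP = 7 − 3.051 − 0.584 = 3.365%.
The interior region: TFP = 6.2 − 2.916 + 1.241 = 4.525%.
Difference = 3.365 − (4.525) = -1.16 pp.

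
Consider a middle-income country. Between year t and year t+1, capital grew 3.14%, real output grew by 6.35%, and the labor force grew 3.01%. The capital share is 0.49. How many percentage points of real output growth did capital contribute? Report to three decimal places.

Contribution = share × growth = 0.49 × 3.14 = 1.5386 pp.

1.539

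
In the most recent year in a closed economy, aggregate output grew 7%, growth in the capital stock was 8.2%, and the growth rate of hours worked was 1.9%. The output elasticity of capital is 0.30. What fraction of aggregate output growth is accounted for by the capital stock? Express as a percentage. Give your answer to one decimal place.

The capital stock contributed 0.3 × 8.2 = 2.46 pp.
Share of growth = 2.46 / 7 × 100 = 35.143%.

The capital stock accounted for 35.1% of growth.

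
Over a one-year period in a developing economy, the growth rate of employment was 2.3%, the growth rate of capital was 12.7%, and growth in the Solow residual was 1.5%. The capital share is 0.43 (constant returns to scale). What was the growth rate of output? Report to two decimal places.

Labor's share = 1 − 0.43 = 0.57.
Capital: 0.43 × 12.7 = 5.461 pp.
Employment: 0.57 × 2.3 = 1.311 pp.
Output growth = 1.5 + 6.772 = 8.272%.

8.27%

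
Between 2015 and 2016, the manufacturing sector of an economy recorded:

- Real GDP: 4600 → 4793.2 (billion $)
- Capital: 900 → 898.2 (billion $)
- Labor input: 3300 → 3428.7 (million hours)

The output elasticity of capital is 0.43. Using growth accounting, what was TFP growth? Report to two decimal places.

Real GDP growth = (4793.2 − 4600) / 4600 = 4.2%.
Capital growth = (898.2 − 900) / 900 = -0.2%.
Labor input growth = (3428.7 − 3300) / 3300 = 3.9%.
Labor's share = 1 − 0.43 = 0.57.
Capital: 0.43 × (-0.2) = -0.086 pp.
Labor input: 0.57 × 3.9 = 2.223 pp.
TFP growth = 4.2 − 2.137 = 2.063%.

2.06%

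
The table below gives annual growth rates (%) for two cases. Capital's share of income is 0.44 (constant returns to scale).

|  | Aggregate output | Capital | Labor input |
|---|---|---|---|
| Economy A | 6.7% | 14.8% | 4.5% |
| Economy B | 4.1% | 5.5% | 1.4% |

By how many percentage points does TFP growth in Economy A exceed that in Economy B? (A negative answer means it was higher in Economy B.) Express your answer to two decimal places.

-3.23 percentage points

Labor's share = 1 − 0.44 = 0.56.
Economy A: TFP = 6.7 − 6.512 − 2.52 = -2.332%.
Economy B: TFP = 4.1 − 2.42 − 0.784 = 0.896%.
Difference = -2.332 − (0.896) = -3.228 pp.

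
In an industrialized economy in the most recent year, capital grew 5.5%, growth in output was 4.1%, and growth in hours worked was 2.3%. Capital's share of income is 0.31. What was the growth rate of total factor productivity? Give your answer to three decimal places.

0.808%

Labor's share = 1 − 0.31 = 0.69.
Capital: 0.31 × 5.5 = 1.705 pp.
Hours worked: 0.69 × 2.3 = 1.587 pp.
TFP growth = 4.1 − 3.292 = 0.808%.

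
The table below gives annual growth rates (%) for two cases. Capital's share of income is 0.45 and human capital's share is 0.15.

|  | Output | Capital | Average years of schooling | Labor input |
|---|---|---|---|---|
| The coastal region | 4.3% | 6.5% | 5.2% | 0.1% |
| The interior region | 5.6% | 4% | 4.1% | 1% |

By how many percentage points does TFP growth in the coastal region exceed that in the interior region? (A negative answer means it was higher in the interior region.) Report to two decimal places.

Labor's share = 1 − 0.45 − 0.15 = 0.4.
The coastal region: TFP = 4.3 − 2.925 − 0.78 − 0.04 = 0.555%.
The interior region: TFP = 5.6 − 1.8 − 0.615 − 0.4 = 2.785%.
Difference = 0.555 − (2.785) = -2.23 pp.

-2.23 percentage points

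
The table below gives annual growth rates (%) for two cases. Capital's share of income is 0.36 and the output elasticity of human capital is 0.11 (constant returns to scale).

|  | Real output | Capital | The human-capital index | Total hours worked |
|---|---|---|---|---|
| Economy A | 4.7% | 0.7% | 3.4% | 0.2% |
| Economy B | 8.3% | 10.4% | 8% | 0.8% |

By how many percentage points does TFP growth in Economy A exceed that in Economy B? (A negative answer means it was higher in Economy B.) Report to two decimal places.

0.72 percentage points

Labor's share = 1 − 0.36 − 0.11 = 0.53.
Economy A: TFP = 4.7 − 0.252 − 0.374 − 0.106 = 3.968%.
Economy B: TFP = 8.3 − 3.744 − 0.88 − 0.424 = 3.252%.
Difference = 3.968 − (3.252) = 0.716 pp.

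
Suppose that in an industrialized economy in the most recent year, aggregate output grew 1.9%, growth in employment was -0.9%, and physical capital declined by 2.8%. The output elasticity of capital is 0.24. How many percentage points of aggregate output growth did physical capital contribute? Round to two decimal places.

Contribution = share × growth = 0.24 × (-2.8) = -0.672 pp.

-0.67 percentage points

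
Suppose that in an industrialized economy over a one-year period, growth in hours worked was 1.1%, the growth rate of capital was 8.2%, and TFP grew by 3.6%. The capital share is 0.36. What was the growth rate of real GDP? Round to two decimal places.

Real GDP growth was 7.26%.

Labor's share = 1 − 0.36 = 0.64.
Capital: 0.36 × 8.2 = 2.952 pp.
Hours worked: 0.64 × 1.1 = 0.704 pp.
Output growth = 3.6 + 3.656 = 7.256%.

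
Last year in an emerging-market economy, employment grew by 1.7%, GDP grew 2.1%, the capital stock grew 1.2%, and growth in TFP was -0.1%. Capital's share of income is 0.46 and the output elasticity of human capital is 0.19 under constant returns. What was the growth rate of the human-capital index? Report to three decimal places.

The human-capital index grew 5.542%.

Labor's share = 1 − 0.46 − 0.19 = 0.35.
gY = gA + 0.46×1.2 + 0.35×1.7 + 0.19×g.
0.19×g = 2.1 + 0.1 − 1.147 = 1.053.
g = 1.053 / 0.19 = 5.54211%.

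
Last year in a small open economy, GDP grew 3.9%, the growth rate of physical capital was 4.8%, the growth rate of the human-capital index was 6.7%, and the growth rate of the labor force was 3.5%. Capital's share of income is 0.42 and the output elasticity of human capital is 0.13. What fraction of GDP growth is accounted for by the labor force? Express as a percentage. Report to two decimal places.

Labor's share = 1 − 0.42 − 0.13 = 0.45.
The labor force contributed 0.45 × 3.5 = 1.575 pp.
Share of growth = 1.575 / 3.9 × 100 = 40.3846%.

The labor force accounted for 40.38% of growth.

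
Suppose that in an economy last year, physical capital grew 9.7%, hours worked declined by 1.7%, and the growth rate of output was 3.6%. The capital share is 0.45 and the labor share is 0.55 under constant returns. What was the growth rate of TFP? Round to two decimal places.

Labor's share = 1 − 0.45 = 0.55.
Physical capital: 0.45 × 9.7 = 4.365 pp.
Hours worked: 0.55 × (-1.7) = -0.935 pp.
TFP growth = 3.6 − 3.43 = 0.17%.

0.17%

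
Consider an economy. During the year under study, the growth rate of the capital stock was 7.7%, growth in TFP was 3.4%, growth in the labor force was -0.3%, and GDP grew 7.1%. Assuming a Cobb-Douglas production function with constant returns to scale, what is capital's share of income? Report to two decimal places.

gY = gA + α·gK + (1−α)·gL, so gY − gA − gL = α(gK − gL).
7.1 − 3.4 + 0.3 = α × (7.7 − (-0.3)).
4 = 8 α, so α = 0.5.

α = 0.50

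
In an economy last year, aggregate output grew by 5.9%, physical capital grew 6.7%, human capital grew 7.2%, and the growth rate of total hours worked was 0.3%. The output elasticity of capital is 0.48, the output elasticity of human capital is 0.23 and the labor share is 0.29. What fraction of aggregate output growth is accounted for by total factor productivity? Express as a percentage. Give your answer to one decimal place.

Total factor productivity accounted for 15.9% of growth.

Labor's share = 1 − 0.48 − 0.23 = 0.29.
Physical capital: 0.48 × 6.7 = 3.216 pp.
Human capital: 0.23 × 7.2 = 1.656 pp.
Total hours worked: 0.29 × 0.3 = 0.087 pp.
TFP growth = 5.9 − 4.959 = 0.941%.
TFP share of growth = 0.941 / 5.9 × 100 = 15.949%.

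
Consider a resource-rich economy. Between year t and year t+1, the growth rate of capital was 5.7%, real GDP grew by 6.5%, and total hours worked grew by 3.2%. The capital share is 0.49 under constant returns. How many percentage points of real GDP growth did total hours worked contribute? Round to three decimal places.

1.632

Labor's share = 1 − 0.49 = 0.51.
Contribution = share × growth = 0.51 × 3.2 = 1.632 pp.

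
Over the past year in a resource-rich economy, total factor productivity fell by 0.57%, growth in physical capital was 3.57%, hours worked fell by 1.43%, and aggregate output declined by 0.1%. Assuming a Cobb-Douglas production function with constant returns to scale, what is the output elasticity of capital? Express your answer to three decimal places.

0.380

gY = gA + α·gK + (1−α)·gL, so gY − gA − gL = α(gK − gL).
-0.1 + 0.57 + 1.43 = α × (3.57 − (-1.43)).
1.9 = 5 α, so α = 0.38.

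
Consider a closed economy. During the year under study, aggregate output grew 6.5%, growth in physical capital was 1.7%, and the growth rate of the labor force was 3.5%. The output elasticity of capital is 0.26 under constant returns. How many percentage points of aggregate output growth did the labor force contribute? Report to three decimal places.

2.590

Labor's share = 1 − 0.26 = 0.74.
Contribution = share × growth = 0.74 × 3.5 = 2.59 pp.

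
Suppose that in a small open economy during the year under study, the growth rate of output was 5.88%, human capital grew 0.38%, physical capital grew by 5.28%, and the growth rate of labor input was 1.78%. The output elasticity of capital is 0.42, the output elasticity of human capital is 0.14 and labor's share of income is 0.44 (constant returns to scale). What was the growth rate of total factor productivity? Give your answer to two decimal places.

Labor's share = 1 − 0.42 − 0.14 = 0.44.
Physical capital: 0.42 × 5.28 = 2.2176 pp.
Human capital: 0.14 × 0.38 = 0.0532 pp.
Labor input: 0.44 × 1.78 = 0.7832 pp.
TFP growth = 5.88 − 3.054 = 2.826%.

Total factor productivity growth was 2.83%.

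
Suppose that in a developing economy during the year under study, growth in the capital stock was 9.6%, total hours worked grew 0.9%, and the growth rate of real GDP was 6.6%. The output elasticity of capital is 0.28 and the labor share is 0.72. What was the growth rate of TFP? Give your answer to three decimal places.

Labor's share = 1 − 0.28 = 0.72.
The capital stock: 0.28 × 9.6 = 2.688 pp.
Total hours worked: 0.72 × 0.9 = 0.648 pp.
TFP growth = 6.6 − 3.336 = 3.264%.

TFP growth was 3.264%.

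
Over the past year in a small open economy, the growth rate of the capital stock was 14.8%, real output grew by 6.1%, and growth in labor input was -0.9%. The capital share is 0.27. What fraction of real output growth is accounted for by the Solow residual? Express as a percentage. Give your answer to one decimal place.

45.3%

Labor's share = 1 − 0.27 = 0.73.
The capital stock: 0.27 × 14.8 = 3.996 pp.
Labor input: 0.73 × (-0.9) = -0.657 pp.
TFP growth = 6.1 − 3.339 = 2.761%.
TFP share of growth = 2.761 / 6.1 × 100 = 45.262%.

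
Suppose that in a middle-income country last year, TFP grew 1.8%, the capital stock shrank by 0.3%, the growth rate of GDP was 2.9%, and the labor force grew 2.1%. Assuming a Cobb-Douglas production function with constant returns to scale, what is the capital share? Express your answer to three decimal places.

gY = gA + α·gK + (1−α)·gL, so gY − gA − gL = α(gK − gL).
2.9 − 1.8 − 2.1 = α × (-0.3 − 2.1).
-1 = -2.4 α, so α = 0.41667.

0.417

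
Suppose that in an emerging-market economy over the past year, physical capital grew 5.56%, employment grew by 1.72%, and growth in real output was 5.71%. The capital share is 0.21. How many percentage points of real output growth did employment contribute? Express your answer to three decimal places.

1.359

Labor's share = 1 − 0.21 = 0.79.
Contribution = share × growth = 0.79 × 1.72 = 1.3588 pp.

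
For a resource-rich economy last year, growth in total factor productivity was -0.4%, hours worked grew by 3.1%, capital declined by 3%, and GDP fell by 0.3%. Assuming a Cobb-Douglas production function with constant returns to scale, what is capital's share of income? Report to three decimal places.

gY = gA + α·gK + (1−α)·gL, so gY − gA − gL = α(gK − gL).
-0.3 + 0.4 − 3.1 = α × (-3 − 3.1).
-3 = -6.1 α, so α = 0.4918.

α = 0.492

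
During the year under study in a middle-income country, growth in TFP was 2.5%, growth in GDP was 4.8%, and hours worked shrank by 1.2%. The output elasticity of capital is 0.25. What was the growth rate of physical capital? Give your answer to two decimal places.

Labor's share = 1 − 0.25 = 0.75.
gY = gA + 0.75×(-1.2) + 0.25×g.
0.25×g = 4.8 − 2.5 + 0.9 = 3.2.
g = 3.2 / 0.25 = 12.8%.

12.80%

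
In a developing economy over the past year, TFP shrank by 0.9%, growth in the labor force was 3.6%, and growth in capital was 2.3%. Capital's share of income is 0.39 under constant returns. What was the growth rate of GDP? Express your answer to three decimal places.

Labor's share = 1 − 0.39 = 0.61.
Capital: 0.39 × 2.3 = 0.897 pp.
The labor force: 0.61 × 3.6 = 2.196 pp.
Output growth = -0.9 + 3.093 = 2.193%.

2.193%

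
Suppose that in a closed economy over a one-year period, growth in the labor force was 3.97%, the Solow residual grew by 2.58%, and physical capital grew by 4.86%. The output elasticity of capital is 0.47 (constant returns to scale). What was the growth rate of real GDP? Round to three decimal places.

Labor's share = 1 − 0.47 = 0.53.
Physical capital: 0.47 × 4.86 = 2.2842 pp.
The labor force: 0.53 × 3.97 = 2.1041 pp.
Output growth = 2.58 + 4.3883 = 6.9683%.

6.968%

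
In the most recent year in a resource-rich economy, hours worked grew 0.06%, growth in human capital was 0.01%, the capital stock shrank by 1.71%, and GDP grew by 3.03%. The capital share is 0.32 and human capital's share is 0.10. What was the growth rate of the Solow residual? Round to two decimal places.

3.54%

Labor's share = 1 − 0.32 − 0.1 = 0.58.
The capital stock: 0.32 × (-1.71) = -0.5472 pp.
Human capital: 0.1 × 0.01 = 0.001 pp.
Hours worked: 0.58 × 0.06 = 0.0348 pp.
TFP growth = 3.03 + 0.5114 = 3.5414%.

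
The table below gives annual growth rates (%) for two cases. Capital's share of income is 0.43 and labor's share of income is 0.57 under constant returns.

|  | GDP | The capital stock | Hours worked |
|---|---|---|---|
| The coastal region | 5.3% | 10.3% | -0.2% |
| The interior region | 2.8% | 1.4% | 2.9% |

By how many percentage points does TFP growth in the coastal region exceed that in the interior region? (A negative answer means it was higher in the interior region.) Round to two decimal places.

0.44 percentage points

Labor's share = 1 − 0.43 = 0.57.
The coastal region: TFP = 5.3 − 4.429 + 0.114 = 0.985%.
The interior region: TFP = 2.8 − 0.602 − 1.653 = 0.545%.
Difference = 0.985 − (0.545) = 0.44 pp.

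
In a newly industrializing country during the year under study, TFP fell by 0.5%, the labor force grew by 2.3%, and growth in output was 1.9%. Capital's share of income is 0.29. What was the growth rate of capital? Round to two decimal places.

2.64%

Labor's share = 1 − 0.29 = 0.71.
gY = gA + 0.71×2.3 + 0.29×g.
0.29×g = 1.9 + 0.5 − 1.633 = 0.767.
g = 0.767 / 0.29 = 2.6448%.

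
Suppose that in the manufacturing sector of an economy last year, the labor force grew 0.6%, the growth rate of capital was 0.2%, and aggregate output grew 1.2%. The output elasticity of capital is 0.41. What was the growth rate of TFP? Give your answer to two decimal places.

Labor's share = 1 − 0.41 = 0.59.
Capital: 0.41 × 0.2 = 0.082 pp.
The labor force: 0.59 × 0.6 = 0.354 pp.
TFP growth = 1.2 − 0.436 = 0.764%.

0.76%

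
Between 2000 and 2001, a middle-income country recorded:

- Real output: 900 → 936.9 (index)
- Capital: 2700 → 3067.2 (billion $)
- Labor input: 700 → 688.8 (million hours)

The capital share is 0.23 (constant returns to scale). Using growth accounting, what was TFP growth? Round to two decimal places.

Real output growth = (936.9 − 900) / 900 = 4.1%.
Capital growth = (3067.2 − 2700) / 2700 = 13.6%.
Labor input growth = (688.8 − 700) / 700 = -1.6%.
Labor's share = 1 − 0.23 = 0.77.
Capital: 0.23 × 13.6 = 3.128 pp.
Labor input: 0.77 × (-1.6) = -1.232 pp.
TFP growth = 4.1 − 1.896 = 2.204%.

TFP growth was 2.20%.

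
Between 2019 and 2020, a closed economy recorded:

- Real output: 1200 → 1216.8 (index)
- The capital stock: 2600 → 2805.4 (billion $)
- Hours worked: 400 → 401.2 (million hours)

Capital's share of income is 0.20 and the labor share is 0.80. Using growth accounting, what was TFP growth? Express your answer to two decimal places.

Real output growth = (1216.8 − 1200) / 1200 = 1.4%.
The capital stock growth = (2805.4 − 2600) / 2600 = 7.9%.
Hours worked growth = (401.2 − 400) / 400 = 0.3%.
Labor's share = 1 − 0.2 = 0.8.
The capital stock: 0.2 × 7.9 = 1.58 pp.
Hours worked: 0.8 × 0.3 = 0.24 pp.
TFP growth = 1.4 − 1.82 = -0.42%.

-0.42%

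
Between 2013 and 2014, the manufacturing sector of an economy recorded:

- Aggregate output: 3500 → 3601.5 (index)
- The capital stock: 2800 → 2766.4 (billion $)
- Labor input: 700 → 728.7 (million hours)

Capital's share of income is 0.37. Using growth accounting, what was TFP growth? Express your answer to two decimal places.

TFP grew 0.76%.

Aggregate output growth = (3601.5 − 3500) / 3500 = 2.9%.
The capital stock growth = (2766.4 − 2800) / 2800 = -1.2%.
Labor input growth = (728.7 − 700) / 700 = 4.1%.
Labor's share = 1 − 0.37 = 0.63.
The capital stock: 0.37 × (-1.2) = -0.444 pp.
Labor input: 0.63 × 4.1 = 2.583 pp.
TFP growth = 2.9 − 2.139 = 0.761%.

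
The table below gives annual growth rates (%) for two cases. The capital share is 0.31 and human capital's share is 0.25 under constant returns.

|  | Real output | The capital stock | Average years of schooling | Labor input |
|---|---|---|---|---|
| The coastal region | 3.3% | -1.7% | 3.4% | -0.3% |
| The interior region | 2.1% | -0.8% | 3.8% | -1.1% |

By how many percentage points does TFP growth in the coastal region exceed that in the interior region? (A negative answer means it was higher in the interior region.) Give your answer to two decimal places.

1.23 percentage points

Labor's share = 1 − 0.31 − 0.25 = 0.44.
The coastal region: TFP = 3.3 + 0.527 − 0.85 + 0.132 = 3.109%.
The interior region: TFP = 2.1 + 0.248 − 0.95 + 0.484 = 1.882%.
Difference = 3.109 − (1.882) = 1.227 pp.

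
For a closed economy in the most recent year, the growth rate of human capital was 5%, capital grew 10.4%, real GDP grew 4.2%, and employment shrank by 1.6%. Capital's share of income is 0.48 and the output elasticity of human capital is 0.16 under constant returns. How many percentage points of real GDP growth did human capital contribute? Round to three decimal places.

Contribution = share × growth = 0.16 × 5 = 0.8 pp.

0.800 pp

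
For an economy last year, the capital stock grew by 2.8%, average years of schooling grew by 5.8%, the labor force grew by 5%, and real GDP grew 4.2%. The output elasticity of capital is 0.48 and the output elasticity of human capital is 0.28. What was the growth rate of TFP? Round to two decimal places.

Labor's share = 1 − 0.48 − 0.28 = 0.24.
The capital stock: 0.48 × 2.8 = 1.344 pp.
Average years of schooling: 0.28 × 5.8 = 1.624 pp.
The labor force: 0.24 × 5 = 1.2 pp.
TFP growth = 4.2 − 4.168 = 0.032%.

0.03%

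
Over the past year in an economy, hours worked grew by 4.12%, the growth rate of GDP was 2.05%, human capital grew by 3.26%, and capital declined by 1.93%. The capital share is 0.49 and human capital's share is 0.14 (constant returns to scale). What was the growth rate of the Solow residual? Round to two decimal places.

1.01%

Labor's share = 1 − 0.49 − 0.14 = 0.37.
Capital: 0.49 × (-1.93) = -0.9457 pp.
Human capital: 0.14 × 3.26 = 0.4564 pp.
Hours worked: 0.37 × 4.12 = 1.5244 pp.
TFP growth = 2.05 − 1.0351 = 1.0149%.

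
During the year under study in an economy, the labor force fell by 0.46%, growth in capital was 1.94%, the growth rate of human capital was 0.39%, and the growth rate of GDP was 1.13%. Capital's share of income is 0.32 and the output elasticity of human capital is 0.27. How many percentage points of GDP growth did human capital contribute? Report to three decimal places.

0.105

Contribution = share × growth = 0.27 × 0.39 = 0.1053 pp.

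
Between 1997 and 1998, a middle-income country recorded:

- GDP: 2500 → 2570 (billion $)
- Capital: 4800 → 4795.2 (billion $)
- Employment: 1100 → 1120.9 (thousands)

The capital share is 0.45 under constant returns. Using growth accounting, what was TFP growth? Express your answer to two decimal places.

GDP growth = (2570 − 2500) / 2500 = 2.8%.
Capital growth = (4795.2 − 4800) / 4800 = -0.1%.
Employment growth = (1120.9 − 1100) / 1100 = 1.9%.
Labor's share = 1 − 0.45 = 0.55.
Capital: 0.45 × (-0.1) = -0.045 pp.
Employment: 0.55 × 1.9 = 1.045 pp.
TFP growth = 2.8 − 1 = 1.8%.

1.80%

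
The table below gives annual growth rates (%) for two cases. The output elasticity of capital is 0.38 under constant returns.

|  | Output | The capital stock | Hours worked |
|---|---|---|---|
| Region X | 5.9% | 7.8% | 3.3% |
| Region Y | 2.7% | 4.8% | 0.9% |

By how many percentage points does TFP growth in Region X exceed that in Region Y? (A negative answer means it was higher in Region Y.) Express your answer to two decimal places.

0.57 percentage points

Labor's share = 1 − 0.38 = 0.62.
Region X: TFP = 5.9 − 2.964 − 2.046 = 0.89%.
Region Y: TFP = 2.7 − 1.824 − 0.558 = 0.318%.
Difference = 0.89 − (0.318) = 0.572 pp.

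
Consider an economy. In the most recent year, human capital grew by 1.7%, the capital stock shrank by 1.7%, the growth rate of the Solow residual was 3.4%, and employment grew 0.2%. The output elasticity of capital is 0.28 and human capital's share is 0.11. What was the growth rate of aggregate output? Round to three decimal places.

3.233%

Labor's share = 1 − 0.28 − 0.11 = 0.61.
The capital stock: 0.28 × (-1.7) = -0.476 pp.
Human capital: 0.11 × 1.7 = 0.187 pp.
Employment: 0.61 × 0.2 = 0.122 pp.
Output growth = 3.4 + (-0.167) = 3.233%.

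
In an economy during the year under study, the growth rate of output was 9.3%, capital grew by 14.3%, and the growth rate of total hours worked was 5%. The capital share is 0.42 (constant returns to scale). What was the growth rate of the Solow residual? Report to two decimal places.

Labor's share = 1 − 0.42 = 0.58.
Capital: 0.42 × 14.3 = 6.006 pp.
Total hours worked: 0.58 × 5 = 2.9 pp.
TFP growth = 9.3 − 8.906 = 0.394%.

The Solow residual grew 0.39%.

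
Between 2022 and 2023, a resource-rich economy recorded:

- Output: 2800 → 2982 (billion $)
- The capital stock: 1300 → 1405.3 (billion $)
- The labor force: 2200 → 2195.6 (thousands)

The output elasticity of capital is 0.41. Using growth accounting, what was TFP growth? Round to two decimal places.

Output growth = (2982 − 2800) / 2800 = 6.5%.
The capital stock growth = (1405.3 − 1300) / 1300 = 8.1%.
The labor force growth = (2195.6 − 2200) / 2200 = -0.2%.
Labor's share = 1 − 0.41 = 0.59.
The capital stock: 0.41 × 8.1 = 3.321 pp.
The labor force: 0.59 × (-0.2) = -0.118 pp.
TFP growth = 6.5 − 3.203 = 3.297%.

3.30%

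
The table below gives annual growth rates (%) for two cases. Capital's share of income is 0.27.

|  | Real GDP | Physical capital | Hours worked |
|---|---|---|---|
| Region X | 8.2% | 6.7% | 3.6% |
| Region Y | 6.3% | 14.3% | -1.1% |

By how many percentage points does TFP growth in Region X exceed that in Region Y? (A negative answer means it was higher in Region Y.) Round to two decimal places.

Labor's share = 1 − 0.27 = 0.73.
Region X: TFP = 8.2 − 1.809 − 2.628 = 3.763%.
Region Y: TFP = 6.3 − 3.861 + 0.803 = 3.242%.
Difference = 3.763 − (3.242) = 0.521 pp.

0.52 percentage points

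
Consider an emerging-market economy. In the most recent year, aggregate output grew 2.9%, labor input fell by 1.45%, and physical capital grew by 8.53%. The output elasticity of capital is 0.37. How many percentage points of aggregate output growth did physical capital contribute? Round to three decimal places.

3.156 pp

Contribution = share × growth = 0.37 × 8.53 = 3.1561 pp.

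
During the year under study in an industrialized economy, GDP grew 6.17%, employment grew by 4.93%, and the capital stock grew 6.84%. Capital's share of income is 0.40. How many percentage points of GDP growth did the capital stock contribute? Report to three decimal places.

Contribution = share × growth = 0.4 × 6.84 = 2.736 pp.

2.736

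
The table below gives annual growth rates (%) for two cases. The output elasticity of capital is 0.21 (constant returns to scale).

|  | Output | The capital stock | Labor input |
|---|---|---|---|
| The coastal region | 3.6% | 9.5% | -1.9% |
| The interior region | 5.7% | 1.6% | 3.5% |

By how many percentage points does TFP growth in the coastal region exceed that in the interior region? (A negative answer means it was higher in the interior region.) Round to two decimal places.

Labor's share = 1 − 0.21 = 0.79.
The coastal region: TFP = 3.6 − 1.995 + 1.501 = 3.106%.
The interior region: TFP = 5.7 − 0.336 − 2.765 = 2.599%.
Difference = 3.106 − (2.599) = 0.507 pp.

0.51 percentage points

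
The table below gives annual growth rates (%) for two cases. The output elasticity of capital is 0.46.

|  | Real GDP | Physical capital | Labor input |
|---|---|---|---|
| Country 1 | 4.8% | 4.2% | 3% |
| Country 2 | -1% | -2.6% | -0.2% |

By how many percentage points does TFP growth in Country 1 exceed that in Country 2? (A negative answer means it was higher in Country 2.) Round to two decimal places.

Labor's share = 1 − 0.46 = 0.54.
Country 1: TFP = 4.8 − 1.932 − 1.62 = 1.248%.
Country 2: TFP = -1 + 1.196 + 0.108 = 0.304%.
Difference = 1.248 − (0.304) = 0.944 pp.

0.94 percentage points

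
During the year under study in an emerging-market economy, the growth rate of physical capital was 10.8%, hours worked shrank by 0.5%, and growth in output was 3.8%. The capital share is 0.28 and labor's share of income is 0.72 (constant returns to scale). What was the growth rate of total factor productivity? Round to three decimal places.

Total factor productivity grew 1.136%.

Labor's share = 1 − 0.28 = 0.72.
Physical capital: 0.28 × 10.8 = 3.024 pp.
Hours worked: 0.72 × (-0.5) = -0.36 pp.
TFP growth = 3.8 − 2.664 = 1.136%.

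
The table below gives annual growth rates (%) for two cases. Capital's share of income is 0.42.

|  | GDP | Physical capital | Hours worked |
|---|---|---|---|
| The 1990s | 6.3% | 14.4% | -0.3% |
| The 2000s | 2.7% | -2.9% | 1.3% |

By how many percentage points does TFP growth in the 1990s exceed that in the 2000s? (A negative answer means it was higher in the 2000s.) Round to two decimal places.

-2.74 percentage points

Labor's share = 1 − 0.42 = 0.58.
The 1990s: TFP = 6.3 − 6.048 + 0.174 = 0.426%.
The 2000s: TFP = 2.7 + 1.218 − 0.754 = 3.164%.
Difference = 0.426 − (3.164) = -2.738 pp.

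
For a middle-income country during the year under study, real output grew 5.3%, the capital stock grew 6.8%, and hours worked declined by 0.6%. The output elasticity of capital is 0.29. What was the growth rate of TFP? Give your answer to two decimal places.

TFP growth was 3.75%.

Labor's share = 1 − 0.29 = 0.71.
The capital stock: 0.29 × 6.8 = 1.972 pp.
Hours worked: 0.71 × (-0.6) = -0.426 pp.
TFP growth = 5.3 − 1.546 = 3.754%.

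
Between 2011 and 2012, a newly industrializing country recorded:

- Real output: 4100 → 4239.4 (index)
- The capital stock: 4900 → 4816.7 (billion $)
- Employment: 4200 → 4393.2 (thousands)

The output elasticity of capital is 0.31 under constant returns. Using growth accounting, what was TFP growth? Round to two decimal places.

0.75%

Real output growth = (4239.4 − 4100) / 4100 = 3.4%.
The capital stock growth = (4816.7 − 4900) / 4900 = -1.7%.
Employment growth = (4393.2 − 4200) / 4200 = 4.6%.
Labor's share = 1 − 0.31 = 0.69.
The capital stock: 0.31 × (-1.7) = -0.527 pp.
Employment: 0.69 × 4.6 = 3.174 pp.
TFP growth = 3.4 − 2.647 = 0.753%.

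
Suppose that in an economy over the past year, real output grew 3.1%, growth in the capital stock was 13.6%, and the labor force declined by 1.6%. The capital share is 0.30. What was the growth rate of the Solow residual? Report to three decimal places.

Labor's share = 1 − 0.3 = 0.7.
The capital stock: 0.3 × 13.6 = 4.08 pp.
The labor force: 0.7 × (-1.6) = -1.12 pp.
TFP growth = 3.1 − 2.96 = 0.14%.

0.140%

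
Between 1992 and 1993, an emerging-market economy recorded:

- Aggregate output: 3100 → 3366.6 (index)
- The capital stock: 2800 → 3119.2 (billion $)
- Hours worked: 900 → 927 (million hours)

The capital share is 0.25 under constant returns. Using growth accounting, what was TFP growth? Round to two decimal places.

Aggregate output growth = (3366.6 − 3100) / 3100 = 8.6%.
The capital stock growth = (3119.2 − 2800) / 2800 = 11.4%.
Hours worked growth = (927 − 900) / 900 = 3%.
Labor's share = 1 − 0.25 = 0.75.
The capital stock: 0.25 × 11.4 = 2.85 pp.
Hours worked: 0.75 × 3 = 2.25 pp.
TFP growth = 8.6 − 5.1 = 3.5%.

3.50%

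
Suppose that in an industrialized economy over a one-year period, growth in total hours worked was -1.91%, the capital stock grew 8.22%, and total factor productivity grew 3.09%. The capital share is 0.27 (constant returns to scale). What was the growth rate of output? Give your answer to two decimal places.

Output grew 3.92%.

Labor's share = 1 − 0.27 = 0.73.
The capital stock: 0.27 × 8.22 = 2.2194 pp.
Total hours worked: 0.73 × (-1.91) = -1.3943 pp.
Output growth = 3.09 + 0.8251 = 3.9151%.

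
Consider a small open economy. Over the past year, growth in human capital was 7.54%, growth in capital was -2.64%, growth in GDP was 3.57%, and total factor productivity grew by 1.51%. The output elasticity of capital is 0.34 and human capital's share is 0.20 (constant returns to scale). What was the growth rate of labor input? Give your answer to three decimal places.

Labor input grew 3.151%.

Labor's share = 1 − 0.34 − 0.2 = 0.46.
gY = gA + 0.34×(-2.64) + 0.2×7.54 + 0.46×g.
0.46×g = 3.57 − 1.51 − 0.6104 = 1.4496.
g = 1.4496 / 0.46 = 3.1513%.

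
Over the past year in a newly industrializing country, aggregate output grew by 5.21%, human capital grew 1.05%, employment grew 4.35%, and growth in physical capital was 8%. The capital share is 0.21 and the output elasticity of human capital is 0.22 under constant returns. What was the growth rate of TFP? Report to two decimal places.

0.82%

Labor's share = 1 − 0.21 − 0.22 = 0.57.
Physical capital: 0.21 × 8 = 1.68 pp.
Human capital: 0.22 × 1.05 = 0.231 pp.
Employment: 0.57 × 4.35 = 2.4795 pp.
TFP growth = 5.21 − 4.3905 = 0.8195%.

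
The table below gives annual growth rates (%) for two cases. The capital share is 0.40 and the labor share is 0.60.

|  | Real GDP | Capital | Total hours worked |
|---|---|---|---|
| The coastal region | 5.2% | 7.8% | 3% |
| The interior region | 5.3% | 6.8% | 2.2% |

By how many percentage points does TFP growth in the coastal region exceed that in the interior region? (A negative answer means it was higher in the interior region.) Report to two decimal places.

Labor's share = 1 − 0.4 = 0.6.
The coastal region: TFP = 5.2 − 3.12 − 1.8 = 0.28%.
The interior region: TFP = 5.3 − 2.72 − 1.32 = 1.26%.
Difference = 0.28 − (1.26) = -0.98 pp.

-0.98 percentage points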